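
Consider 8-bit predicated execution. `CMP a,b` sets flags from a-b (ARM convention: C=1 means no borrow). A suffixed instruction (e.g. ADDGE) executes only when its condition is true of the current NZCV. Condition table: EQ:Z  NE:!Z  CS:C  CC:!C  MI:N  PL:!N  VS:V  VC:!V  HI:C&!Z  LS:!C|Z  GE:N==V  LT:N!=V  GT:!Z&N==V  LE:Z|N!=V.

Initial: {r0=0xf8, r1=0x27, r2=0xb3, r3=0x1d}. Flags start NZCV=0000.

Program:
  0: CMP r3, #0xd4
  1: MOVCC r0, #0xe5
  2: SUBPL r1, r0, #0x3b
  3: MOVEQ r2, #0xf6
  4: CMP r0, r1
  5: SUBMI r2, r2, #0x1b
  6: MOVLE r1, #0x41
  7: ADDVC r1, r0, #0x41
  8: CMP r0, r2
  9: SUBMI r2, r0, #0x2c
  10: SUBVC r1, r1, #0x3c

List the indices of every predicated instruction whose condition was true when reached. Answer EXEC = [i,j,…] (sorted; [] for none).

EXEC = [1,2,7,10]

0: ✓ CMP  NZCV=0000
1: ✓ MOVCC  r0←0xe5
2: ✓ SUBPL  r1←0xaa
3: · MOVEQ
4: ✓ CMP  NZCV=0010
5: · SUBMI
6: · MOVLE
7: ✓ ADDVC  r1←0x26
8: ✓ CMP  NZCV=0010
9: · SUBMI
10: ✓ SUBVC  r1←0xea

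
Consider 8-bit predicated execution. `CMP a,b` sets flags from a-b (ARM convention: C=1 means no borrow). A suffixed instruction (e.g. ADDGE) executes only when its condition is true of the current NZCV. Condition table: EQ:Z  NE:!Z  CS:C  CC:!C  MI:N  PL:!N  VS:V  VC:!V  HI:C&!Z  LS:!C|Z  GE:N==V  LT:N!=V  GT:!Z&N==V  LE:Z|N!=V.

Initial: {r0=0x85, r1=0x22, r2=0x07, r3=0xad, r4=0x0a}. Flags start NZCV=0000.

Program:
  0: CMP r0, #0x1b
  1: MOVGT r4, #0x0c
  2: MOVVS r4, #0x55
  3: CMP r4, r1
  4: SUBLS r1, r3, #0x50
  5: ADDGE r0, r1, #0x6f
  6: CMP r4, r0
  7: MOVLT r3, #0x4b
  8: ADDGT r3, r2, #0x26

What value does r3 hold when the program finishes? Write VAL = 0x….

0: ✓ CMP  NZCV=0011
1: · MOVGT
2: ✓ MOVVS  r4←0x55
3: ✓ CMP  NZCV=0010
4: · SUBLS
5: ✓ ADDGE  r0←0x91
6: ✓ CMP  NZCV=1001
7: · MOVLT
8: ✓ ADDGT  r3←0x2d

VAL = 0x2d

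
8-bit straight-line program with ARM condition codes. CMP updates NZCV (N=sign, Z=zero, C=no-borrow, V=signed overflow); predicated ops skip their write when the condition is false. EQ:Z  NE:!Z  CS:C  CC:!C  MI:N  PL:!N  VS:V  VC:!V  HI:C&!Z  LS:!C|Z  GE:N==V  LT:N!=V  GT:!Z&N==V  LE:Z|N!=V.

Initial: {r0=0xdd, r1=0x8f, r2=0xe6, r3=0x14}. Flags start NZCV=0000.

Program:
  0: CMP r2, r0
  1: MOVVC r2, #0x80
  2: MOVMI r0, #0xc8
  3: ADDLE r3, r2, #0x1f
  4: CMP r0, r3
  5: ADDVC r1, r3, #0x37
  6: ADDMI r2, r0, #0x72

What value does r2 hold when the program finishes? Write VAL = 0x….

VAL = 0x4f

0: ✓ CMP  NZCV=0010
1: ✓ MOVVC  r2←0x80
2: · MOVMI
3: · ADDLE
4: ✓ CMP  NZCV=1010
5: ✓ ADDVC  r1←0x4b
6: ✓ ADDMI  r2←0x4f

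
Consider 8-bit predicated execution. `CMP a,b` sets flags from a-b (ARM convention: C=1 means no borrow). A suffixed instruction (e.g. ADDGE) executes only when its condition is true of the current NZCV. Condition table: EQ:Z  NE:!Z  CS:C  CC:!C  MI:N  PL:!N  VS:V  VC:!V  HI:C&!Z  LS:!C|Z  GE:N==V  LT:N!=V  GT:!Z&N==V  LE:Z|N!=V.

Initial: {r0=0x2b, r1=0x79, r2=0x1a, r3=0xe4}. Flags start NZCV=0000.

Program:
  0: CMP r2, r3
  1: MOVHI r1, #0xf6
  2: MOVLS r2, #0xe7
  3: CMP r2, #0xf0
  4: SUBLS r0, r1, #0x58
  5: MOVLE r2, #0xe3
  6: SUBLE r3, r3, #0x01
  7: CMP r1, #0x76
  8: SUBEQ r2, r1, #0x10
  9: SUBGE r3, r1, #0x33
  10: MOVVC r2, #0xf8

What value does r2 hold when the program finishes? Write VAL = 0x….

0: ✓ CMP  NZCV=0000
1: · MOVHI
2: ✓ MOVLS  r2←0xe7
3: ✓ CMP  NZCV=1000
4: ✓ SUBLS  r0←0x21
5: ✓ MOVLE  r2←0xe3
6: ✓ SUBLE  r3←0xe3
7: ✓ CMP  NZCV=0010
8: · SUBEQ
9: ✓ SUBGE  r3←0x46
10: ✓ MOVVC  r2←0xf8

VAL = 0xf8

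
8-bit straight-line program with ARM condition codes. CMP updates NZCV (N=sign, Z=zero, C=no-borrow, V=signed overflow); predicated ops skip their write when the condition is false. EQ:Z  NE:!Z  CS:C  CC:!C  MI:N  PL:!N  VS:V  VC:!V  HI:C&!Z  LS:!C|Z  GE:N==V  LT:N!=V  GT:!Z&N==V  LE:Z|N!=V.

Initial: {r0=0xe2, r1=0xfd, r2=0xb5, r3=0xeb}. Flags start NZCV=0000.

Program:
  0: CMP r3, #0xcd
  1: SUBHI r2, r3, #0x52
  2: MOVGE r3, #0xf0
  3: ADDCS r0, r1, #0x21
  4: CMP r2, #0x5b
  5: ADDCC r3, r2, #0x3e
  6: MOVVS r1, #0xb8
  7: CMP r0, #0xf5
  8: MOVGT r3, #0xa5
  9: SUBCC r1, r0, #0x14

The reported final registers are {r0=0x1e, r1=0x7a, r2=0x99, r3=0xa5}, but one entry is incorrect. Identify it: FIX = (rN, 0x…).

0: ✓ CMP  NZCV=0010
1: ✓ SUBHI  r2←0x99
2: ✓ MOVGE  r3←0xf0
3: ✓ ADDCS  r0←0x1e
4: ✓ CMP  NZCV=0011
5: · ADDCC
6: ✓ MOVVS  r1←0xb8
7: ✓ CMP  NZCV=0000
8: ✓ MOVGT  r3←0xa5
9: ✓ SUBCC  r1←0x0a

FIX = (r1, 0x0a)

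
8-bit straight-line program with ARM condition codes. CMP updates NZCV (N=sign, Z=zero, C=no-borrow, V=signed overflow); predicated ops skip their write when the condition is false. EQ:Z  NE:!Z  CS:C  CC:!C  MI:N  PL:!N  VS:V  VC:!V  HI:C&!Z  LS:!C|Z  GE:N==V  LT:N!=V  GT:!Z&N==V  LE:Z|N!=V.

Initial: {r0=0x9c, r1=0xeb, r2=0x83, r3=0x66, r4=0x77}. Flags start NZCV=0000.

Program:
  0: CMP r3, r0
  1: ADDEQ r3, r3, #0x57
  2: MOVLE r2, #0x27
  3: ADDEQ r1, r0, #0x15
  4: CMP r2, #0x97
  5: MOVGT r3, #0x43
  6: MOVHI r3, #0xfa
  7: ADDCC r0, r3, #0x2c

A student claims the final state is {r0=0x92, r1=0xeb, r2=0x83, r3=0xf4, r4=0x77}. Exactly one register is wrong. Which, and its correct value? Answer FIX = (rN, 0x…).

FIX = (r3, 0x66)

0: ✓ CMP  NZCV=1001
1: · ADDEQ
2: · MOVLE
3: · ADDEQ
4: ✓ CMP  NZCV=1000
5: · MOVGT
6: · MOVHI
7: ✓ ADDCC  r0←0x92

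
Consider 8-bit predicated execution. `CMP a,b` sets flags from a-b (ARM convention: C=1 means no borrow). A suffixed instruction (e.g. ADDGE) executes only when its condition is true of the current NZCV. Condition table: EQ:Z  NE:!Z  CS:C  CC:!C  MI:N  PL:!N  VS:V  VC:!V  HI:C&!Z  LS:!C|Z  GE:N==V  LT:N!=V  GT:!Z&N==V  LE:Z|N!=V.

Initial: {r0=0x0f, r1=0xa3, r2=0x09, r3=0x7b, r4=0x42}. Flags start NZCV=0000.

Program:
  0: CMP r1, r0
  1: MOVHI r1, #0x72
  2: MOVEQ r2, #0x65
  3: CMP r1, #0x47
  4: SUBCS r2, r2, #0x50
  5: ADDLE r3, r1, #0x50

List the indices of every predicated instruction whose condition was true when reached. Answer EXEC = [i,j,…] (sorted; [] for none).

0: ✓ CMP  NZCV=1010
1: ✓ MOVHI  r1←0x72
2: · MOVEQ
3: ✓ CMP  NZCV=0010
4: ✓ SUBCS  r2←0xb9
5: · ADDLE

EXEC = [1,4]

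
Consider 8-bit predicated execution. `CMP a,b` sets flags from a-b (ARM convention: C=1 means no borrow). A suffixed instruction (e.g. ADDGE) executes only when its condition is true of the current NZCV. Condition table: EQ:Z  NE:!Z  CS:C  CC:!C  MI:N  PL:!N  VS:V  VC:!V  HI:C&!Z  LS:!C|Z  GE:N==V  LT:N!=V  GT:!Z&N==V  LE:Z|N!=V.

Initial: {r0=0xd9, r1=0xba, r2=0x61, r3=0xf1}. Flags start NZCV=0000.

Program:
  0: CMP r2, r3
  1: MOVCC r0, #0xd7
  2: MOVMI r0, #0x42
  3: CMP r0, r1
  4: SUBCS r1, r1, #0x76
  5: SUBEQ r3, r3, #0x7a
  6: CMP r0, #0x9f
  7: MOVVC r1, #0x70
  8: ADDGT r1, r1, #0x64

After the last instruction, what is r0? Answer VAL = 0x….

[0] flags=0000 → (cmp)
[1] flags=0000 CC?T → r0=0xd7
[2] flags=0000 MI?F → skip
[3] flags=0010 → (cmp)
[4] flags=0010 CS?T → r1=0x44
[5] flags=0010 EQ?F → skip
[6] flags=0010 → (cmp)
[7] flags=0010 VC?T → r1=0x70
[8] flags=0010 GT?T → r1=0xd4

VAL = 0xd7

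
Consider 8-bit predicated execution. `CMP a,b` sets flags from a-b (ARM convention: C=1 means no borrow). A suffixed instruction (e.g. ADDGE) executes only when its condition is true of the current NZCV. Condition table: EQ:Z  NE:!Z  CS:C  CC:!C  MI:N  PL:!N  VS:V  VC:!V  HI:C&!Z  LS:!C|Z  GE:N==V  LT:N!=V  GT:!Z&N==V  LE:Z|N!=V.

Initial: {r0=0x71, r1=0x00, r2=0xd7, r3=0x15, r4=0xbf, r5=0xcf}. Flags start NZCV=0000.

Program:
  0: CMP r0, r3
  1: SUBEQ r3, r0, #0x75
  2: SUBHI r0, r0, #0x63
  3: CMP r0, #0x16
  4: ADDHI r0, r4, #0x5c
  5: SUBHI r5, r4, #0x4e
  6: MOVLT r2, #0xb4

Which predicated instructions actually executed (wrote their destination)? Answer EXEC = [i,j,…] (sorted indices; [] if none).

EXEC = [2,6]

[0] flags=0010 → (cmp)
[1] flags=0010 EQ?F → skip
[2] flags=0010 HI?T → r0=0x0e
[3] flags=1000 → (cmp)
[4] flags=1000 HI?F → skip
[5] flags=1000 HI?F → skip
[6] flags=1000 LT?T → r2=0xb4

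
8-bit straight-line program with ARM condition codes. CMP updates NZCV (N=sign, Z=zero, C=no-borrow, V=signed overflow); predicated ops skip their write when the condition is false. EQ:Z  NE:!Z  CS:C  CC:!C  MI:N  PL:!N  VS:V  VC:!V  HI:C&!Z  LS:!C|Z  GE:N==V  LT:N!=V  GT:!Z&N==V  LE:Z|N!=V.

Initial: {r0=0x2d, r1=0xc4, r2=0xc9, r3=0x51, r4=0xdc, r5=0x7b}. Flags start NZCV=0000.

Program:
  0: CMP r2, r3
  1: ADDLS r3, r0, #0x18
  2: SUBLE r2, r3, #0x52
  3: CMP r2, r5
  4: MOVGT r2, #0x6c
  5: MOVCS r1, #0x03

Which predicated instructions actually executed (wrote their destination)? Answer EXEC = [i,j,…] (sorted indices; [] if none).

EXEC = [2,5]

[0] flags=0011 → (cmp)
[1] flags=0011 LS?F → skip
[2] flags=0011 LE?T → r2=0xff
[3] flags=1010 → (cmp)
[4] flags=1010 GT?F → skip
[5] flags=1010 CS?T → r1=0x03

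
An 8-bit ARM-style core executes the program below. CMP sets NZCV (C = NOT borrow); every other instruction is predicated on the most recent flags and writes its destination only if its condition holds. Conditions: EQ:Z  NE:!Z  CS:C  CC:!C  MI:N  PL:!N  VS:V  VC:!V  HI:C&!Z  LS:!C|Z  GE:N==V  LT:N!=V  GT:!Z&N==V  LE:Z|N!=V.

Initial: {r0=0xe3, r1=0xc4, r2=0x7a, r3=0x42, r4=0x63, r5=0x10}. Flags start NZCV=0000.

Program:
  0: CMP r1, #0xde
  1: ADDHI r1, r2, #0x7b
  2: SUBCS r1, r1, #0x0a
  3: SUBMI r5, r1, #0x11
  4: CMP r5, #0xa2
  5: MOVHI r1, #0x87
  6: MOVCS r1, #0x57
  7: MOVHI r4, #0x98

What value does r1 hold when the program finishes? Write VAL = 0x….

VAL = 0x57

[0] flags=1000 → (cmp)
[1] flags=1000 HI?F → skip
[2] flags=1000 CS?F → skip
[3] flags=1000 MI?T → r5=0xb3
[4] flags=0010 → (cmp)
[5] flags=0010 HI?T → r1=0x87
[6] flags=0010 CS?T → r1=0x57
[7] flags=0010 HI?T → r4=0x98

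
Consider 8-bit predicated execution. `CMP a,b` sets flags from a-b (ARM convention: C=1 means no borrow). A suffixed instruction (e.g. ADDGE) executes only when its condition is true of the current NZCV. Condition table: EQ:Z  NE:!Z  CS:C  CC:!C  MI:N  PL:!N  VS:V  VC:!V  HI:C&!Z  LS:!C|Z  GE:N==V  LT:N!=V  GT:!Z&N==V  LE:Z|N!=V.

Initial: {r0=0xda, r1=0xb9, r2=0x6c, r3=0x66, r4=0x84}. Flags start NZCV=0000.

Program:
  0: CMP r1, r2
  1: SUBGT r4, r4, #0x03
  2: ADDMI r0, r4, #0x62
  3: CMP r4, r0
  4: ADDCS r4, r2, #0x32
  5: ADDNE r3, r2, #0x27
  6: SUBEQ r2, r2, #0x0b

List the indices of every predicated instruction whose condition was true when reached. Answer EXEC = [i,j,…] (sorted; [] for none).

EXEC = [5]

0: ✓ CMP  NZCV=0011
1: · SUBGT
2: · ADDMI
3: ✓ CMP  NZCV=1000
4: · ADDCS
5: ✓ ADDNE  r3←0x93
6: · SUBEQ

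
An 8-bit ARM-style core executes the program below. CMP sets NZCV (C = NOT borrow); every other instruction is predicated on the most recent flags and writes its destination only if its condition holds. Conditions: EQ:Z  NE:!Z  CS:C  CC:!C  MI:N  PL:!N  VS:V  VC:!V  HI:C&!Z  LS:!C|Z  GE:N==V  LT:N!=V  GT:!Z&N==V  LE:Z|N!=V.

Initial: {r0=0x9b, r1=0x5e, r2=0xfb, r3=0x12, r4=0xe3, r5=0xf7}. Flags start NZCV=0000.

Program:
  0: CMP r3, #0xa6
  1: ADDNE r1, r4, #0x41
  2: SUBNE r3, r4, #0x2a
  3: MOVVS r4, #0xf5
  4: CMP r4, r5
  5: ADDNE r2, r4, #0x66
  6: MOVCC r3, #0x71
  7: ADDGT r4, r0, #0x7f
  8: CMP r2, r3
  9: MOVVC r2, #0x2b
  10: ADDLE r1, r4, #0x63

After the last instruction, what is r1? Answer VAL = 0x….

0: ✓ CMP  NZCV=0000
1: ✓ ADDNE  r1←0x24
2: ✓ SUBNE  r3←0xb9
3: · MOVVS
4: ✓ CMP  NZCV=1000
5: ✓ ADDNE  r2←0x49
6: ✓ MOVCC  r3←0x71
7: · ADDGT
8: ✓ CMP  NZCV=1000
9: ✓ MOVVC  r2←0x2b
10: ✓ ADDLE  r1←0x46

VAL = 0x46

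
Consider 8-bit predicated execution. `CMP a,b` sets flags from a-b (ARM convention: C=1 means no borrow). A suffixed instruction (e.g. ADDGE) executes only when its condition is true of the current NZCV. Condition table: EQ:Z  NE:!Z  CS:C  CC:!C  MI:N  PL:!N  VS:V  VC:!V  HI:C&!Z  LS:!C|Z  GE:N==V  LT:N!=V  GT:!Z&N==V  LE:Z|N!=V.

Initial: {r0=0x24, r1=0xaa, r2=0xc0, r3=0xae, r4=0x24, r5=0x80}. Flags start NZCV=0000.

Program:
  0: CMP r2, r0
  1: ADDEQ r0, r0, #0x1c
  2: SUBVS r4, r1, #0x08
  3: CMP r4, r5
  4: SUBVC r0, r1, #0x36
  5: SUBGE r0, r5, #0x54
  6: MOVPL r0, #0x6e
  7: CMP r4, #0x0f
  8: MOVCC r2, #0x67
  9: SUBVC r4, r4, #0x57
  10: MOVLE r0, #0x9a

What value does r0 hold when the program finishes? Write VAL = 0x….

0: ✓ CMP  NZCV=1010
1: · ADDEQ
2: · SUBVS
3: ✓ CMP  NZCV=1001
4: · SUBVC
5: ✓ SUBGE  r0←0x2c
6: · MOVPL
7: ✓ CMP  NZCV=0010
8: · MOVCC
9: ✓ SUBVC  r4←0xcd
10: · MOVLE

VAL = 0x2c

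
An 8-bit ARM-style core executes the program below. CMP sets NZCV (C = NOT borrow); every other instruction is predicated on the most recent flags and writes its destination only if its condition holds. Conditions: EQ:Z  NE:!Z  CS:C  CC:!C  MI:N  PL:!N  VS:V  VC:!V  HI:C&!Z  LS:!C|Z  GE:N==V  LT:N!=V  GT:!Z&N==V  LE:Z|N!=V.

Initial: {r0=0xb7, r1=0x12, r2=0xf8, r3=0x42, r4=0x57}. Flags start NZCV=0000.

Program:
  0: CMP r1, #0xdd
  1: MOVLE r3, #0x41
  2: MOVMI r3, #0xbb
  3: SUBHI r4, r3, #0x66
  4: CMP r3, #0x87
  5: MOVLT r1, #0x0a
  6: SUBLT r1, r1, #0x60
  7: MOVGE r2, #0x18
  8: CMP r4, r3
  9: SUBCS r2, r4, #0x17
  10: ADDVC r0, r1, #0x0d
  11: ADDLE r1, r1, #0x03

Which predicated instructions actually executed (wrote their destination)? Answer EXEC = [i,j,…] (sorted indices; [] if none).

EXEC = [7,9,10]

0: ✓ CMP  NZCV=0000
1: · MOVLE
2: · MOVMI
3: · SUBHI
4: ✓ CMP  NZCV=1001
5: · MOVLT
6: · SUBLT
7: ✓ MOVGE  r2←0x18
8: ✓ CMP  NZCV=0010
9: ✓ SUBCS  r2←0x40
10: ✓ ADDVC  r0←0x1f
11: · ADDLE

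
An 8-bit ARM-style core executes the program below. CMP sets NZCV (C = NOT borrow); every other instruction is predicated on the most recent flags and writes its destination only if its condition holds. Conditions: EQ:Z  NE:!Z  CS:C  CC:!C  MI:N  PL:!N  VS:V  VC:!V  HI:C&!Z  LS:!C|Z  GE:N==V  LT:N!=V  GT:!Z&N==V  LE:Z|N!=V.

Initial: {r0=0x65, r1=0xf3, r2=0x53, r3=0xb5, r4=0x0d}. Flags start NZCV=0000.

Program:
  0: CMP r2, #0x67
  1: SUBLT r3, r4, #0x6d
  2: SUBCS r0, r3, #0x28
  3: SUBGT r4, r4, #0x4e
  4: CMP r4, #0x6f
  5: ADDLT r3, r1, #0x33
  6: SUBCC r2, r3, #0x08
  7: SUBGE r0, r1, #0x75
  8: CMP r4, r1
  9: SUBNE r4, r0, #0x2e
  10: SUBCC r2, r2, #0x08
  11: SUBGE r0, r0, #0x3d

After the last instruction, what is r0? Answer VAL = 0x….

VAL = 0x28

0: ✓ CMP  NZCV=1000
1: ✓ SUBLT  r3←0xa0
2: · SUBCS
3: · SUBGT
4: ✓ CMP  NZCV=1000
5: ✓ ADDLT  r3←0x26
6: ✓ SUBCC  r2←0x1e
7: · SUBGE
8: ✓ CMP  NZCV=0000
9: ✓ SUBNE  r4←0x37
10: ✓ SUBCC  r2←0x16
11: ✓ SUBGE  r0←0x28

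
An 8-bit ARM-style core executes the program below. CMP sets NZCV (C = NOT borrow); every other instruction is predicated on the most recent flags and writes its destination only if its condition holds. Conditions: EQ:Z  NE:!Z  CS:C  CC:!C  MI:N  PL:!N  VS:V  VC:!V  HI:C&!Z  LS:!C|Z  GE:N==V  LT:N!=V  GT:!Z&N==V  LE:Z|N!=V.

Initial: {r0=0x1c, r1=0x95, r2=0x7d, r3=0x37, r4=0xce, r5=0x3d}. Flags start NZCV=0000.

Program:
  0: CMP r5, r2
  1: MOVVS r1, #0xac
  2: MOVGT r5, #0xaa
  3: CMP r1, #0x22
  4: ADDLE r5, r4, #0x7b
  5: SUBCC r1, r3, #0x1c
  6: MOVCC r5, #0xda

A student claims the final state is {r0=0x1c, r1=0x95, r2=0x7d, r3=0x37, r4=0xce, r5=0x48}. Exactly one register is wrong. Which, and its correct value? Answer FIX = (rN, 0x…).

FIX = (r5, 0x49)

[0] flags=1000 → (cmp)
[1] flags=1000 VS?F → skip
[2] flags=1000 GT?F → skip
[3] flags=0011 → (cmp)
[4] flags=0011 LE?T → r5=0x49
[5] flags=0011 CC?F → skip
[6] flags=0011 CC?F → skip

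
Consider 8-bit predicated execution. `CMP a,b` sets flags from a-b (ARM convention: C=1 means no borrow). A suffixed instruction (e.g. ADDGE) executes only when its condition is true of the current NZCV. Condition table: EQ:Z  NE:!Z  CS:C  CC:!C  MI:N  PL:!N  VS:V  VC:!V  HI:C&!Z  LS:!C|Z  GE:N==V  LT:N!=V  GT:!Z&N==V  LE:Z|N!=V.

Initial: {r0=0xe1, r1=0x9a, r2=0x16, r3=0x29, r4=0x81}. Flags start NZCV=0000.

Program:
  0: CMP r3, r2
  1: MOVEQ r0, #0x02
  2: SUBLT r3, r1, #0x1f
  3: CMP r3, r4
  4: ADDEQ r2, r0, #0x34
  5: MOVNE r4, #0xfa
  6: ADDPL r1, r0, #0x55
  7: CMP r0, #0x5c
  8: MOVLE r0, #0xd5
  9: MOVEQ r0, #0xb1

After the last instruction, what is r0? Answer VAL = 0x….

0: ✓ CMP  NZCV=0010
1: · MOVEQ
2: · SUBLT
3: ✓ CMP  NZCV=1001
4: · ADDEQ
5: ✓ MOVNE  r4←0xfa
6: · ADDPL
7: ✓ CMP  NZCV=1010
8: ✓ MOVLE  r0←0xd5
9: · MOVEQ

VAL = 0xd5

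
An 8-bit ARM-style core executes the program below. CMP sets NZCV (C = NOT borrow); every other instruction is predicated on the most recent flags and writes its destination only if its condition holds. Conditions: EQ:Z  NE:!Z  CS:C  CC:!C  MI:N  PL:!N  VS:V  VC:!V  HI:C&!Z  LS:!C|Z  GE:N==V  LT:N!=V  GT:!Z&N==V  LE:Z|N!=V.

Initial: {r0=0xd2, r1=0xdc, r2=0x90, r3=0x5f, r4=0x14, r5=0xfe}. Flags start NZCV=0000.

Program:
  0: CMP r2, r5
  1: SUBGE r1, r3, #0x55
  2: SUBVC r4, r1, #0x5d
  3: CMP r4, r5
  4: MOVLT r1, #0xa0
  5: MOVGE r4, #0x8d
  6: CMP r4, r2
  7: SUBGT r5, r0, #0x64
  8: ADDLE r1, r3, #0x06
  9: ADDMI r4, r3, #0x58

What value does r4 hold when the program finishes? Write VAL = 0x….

0: ✓ CMP  NZCV=1000
1: · SUBGE
2: ✓ SUBVC  r4←0x7f
3: ✓ CMP  NZCV=1001
4: · MOVLT
5: ✓ MOVGE  r4←0x8d
6: ✓ CMP  NZCV=1000
7: · SUBGT
8: ✓ ADDLE  r1←0x65
9: ✓ ADDMI  r4←0xb7

VAL = 0xb7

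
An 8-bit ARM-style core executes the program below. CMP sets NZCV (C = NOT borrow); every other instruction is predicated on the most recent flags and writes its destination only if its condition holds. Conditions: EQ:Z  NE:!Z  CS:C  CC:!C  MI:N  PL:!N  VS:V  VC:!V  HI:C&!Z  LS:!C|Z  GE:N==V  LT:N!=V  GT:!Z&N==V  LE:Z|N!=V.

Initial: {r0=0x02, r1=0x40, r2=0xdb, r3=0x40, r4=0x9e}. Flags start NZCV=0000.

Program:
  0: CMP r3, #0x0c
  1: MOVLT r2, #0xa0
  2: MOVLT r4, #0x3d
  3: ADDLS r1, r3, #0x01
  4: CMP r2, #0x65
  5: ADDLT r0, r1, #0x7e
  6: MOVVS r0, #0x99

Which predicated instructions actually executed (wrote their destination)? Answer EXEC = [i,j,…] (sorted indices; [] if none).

EXEC = [5,6]

0: ✓ CMP  NZCV=0010
1: · MOVLT
2: · MOVLT
3: · ADDLS
4: ✓ CMP  NZCV=0011
5: ✓ ADDLT  r0←0xbe
6: ✓ MOVVS  r0←0x99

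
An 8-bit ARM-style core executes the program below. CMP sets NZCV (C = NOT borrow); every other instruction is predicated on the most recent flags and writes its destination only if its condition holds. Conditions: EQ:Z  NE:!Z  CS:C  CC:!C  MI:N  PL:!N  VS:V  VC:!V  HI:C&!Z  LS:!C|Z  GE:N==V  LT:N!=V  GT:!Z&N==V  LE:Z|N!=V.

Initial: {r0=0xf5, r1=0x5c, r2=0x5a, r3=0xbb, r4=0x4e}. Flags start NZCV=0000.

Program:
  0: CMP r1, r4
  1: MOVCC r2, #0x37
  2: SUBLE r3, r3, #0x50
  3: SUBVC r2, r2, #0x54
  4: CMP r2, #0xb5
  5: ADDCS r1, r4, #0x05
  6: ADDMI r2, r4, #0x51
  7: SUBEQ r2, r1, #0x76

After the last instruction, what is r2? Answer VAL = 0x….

VAL = 0x06

0: ✓ CMP  NZCV=0010
1: · MOVCC
2: · SUBLE
3: ✓ SUBVC  r2←0x06
4: ✓ CMP  NZCV=0000
5: · ADDCS
6: · ADDMI
7: · SUBEQ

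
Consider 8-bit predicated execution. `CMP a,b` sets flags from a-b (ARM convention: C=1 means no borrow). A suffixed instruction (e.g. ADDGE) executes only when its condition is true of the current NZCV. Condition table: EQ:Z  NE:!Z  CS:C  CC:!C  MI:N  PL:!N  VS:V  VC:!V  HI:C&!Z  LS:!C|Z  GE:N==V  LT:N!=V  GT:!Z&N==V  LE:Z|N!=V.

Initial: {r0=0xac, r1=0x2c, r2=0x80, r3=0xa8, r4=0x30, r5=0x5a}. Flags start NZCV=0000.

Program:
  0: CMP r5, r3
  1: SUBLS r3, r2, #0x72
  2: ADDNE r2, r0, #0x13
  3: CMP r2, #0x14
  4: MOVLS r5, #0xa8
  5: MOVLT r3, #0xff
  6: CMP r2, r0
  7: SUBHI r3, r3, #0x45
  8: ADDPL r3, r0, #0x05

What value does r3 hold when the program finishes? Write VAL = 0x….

VAL = 0xb1

[0] flags=1001 → (cmp)
[1] flags=1001 LS?T → r3=0x0e
[2] flags=1001 NE?T → r2=0xbf
[3] flags=1010 → (cmp)
[4] flags=1010 LS?F → skip
[5] flags=1010 LT?T → r3=0xff
[6] flags=0010 → (cmp)
[7] flags=0010 HI?T → r3=0xba
[8] flags=0010 PL?T → r3=0xb1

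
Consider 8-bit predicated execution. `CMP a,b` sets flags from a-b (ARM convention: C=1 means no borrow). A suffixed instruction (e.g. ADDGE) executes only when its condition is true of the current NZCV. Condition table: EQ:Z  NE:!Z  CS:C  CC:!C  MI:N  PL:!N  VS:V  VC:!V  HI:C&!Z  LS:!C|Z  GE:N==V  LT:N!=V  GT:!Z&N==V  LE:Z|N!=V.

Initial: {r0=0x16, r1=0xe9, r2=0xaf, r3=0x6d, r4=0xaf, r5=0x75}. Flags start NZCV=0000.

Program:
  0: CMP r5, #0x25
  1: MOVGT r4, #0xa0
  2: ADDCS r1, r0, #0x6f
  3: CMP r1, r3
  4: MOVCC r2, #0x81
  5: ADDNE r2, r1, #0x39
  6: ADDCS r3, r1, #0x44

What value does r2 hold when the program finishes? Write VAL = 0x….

0: ✓ CMP  NZCV=0010
1: ✓ MOVGT  r4←0xa0
2: ✓ ADDCS  r1←0x85
3: ✓ CMP  NZCV=0011
4: · MOVCC
5: ✓ ADDNE  r2←0xbe
6: ✓ ADDCS  r3←0xc9

VAL = 0xbe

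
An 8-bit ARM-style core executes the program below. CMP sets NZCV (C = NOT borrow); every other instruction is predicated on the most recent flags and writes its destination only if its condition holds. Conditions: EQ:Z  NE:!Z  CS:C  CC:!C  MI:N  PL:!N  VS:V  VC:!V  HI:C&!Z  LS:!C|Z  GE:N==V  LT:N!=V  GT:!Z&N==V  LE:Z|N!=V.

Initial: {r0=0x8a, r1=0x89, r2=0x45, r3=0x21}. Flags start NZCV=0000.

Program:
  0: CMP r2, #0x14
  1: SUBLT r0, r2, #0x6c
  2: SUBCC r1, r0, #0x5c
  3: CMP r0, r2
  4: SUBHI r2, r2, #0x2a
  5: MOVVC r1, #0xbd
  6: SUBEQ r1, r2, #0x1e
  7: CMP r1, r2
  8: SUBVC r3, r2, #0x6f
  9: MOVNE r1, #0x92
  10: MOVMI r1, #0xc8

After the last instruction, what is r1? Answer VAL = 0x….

0: ✓ CMP  NZCV=0010
1: · SUBLT
2: · SUBCC
3: ✓ CMP  NZCV=0011
4: ✓ SUBHI  r2←0x1b
5: · MOVVC
6: · SUBEQ
7: ✓ CMP  NZCV=0011
8: · SUBVC
9: ✓ MOVNE  r1←0x92
10: · MOVMI

VAL = 0x92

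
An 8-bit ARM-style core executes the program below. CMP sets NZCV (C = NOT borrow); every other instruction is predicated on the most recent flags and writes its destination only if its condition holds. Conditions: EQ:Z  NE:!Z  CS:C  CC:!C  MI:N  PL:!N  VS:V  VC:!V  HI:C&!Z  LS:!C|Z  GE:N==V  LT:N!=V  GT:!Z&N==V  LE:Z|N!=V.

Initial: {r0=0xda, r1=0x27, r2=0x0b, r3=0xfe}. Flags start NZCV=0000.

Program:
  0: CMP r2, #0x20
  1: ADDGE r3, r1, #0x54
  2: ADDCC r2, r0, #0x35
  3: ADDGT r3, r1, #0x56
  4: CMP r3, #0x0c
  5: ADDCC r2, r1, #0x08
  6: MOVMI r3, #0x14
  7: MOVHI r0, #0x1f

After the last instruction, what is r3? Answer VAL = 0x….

0: ✓ CMP  NZCV=1000
1: · ADDGE
2: ✓ ADDCC  r2←0x0f
3: · ADDGT
4: ✓ CMP  NZCV=1010
5: · ADDCC
6: ✓ MOVMI  r3←0x14
7: ✓ MOVHI  r0←0x1f

VAL = 0x14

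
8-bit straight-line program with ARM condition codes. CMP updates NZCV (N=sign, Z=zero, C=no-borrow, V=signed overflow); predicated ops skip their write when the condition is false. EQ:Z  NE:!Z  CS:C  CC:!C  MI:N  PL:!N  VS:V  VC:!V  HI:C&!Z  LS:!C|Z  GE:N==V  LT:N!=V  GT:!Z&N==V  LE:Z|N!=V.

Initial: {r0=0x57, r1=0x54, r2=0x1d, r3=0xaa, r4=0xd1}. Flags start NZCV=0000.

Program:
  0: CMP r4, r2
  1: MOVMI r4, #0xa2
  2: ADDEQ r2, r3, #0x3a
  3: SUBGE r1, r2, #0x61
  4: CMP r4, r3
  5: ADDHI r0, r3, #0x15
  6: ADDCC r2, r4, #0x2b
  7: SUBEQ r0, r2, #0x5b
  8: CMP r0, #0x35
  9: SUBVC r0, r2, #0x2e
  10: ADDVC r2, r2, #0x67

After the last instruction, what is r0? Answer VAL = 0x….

0: ✓ CMP  NZCV=1010
1: ✓ MOVMI  r4←0xa2
2: · ADDEQ
3: · SUBGE
4: ✓ CMP  NZCV=1000
5: · ADDHI
6: ✓ ADDCC  r2←0xcd
7: · SUBEQ
8: ✓ CMP  NZCV=0010
9: ✓ SUBVC  r0←0x9f
10: ✓ ADDVC  r2←0x34

VAL = 0x9f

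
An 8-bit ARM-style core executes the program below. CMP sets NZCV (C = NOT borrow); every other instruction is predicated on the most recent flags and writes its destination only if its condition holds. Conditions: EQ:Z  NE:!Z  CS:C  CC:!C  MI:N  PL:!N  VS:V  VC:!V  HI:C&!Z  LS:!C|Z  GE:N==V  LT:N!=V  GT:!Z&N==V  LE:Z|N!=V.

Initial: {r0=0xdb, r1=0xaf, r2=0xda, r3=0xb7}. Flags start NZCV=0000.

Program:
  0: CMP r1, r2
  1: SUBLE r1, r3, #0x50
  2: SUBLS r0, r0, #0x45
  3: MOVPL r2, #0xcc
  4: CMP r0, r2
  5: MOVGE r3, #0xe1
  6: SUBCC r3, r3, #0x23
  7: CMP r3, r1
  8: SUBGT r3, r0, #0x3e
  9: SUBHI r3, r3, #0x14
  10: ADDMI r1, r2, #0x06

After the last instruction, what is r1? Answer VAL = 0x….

[0] flags=1000 → (cmp)
[1] flags=1000 LE?T → r1=0x67
[2] flags=1000 LS?T → r0=0x96
[3] flags=1000 PL?F → skip
[4] flags=1000 → (cmp)
[5] flags=1000 GE?F → skip
[6] flags=1000 CC?T → r3=0x94
[7] flags=0011 → (cmp)
[8] flags=0011 GT?F → skip
[9] flags=0011 HI?T → r3=0x80
[10] flags=0011 MI?F → skip

VAL = 0x67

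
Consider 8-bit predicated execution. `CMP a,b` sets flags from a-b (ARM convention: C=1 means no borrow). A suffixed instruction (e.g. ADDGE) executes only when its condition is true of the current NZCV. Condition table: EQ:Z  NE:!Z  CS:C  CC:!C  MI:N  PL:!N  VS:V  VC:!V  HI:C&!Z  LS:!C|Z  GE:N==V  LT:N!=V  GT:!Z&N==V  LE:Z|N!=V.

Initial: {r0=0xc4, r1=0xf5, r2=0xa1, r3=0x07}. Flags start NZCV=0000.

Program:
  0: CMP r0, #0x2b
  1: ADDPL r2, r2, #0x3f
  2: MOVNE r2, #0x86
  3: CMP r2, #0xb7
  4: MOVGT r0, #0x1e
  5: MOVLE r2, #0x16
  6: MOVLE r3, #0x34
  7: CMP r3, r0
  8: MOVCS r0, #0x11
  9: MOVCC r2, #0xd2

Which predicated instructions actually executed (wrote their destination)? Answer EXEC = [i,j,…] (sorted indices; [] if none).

EXEC = [2,5,6,9]

[0] flags=1010 → (cmp)
[1] flags=1010 PL?F → skip
[2] flags=1010 NE?T → r2=0x86
[3] flags=1000 → (cmp)
[4] flags=1000 GT?F → skip
[5] flags=1000 LE?T → r2=0x16
[6] flags=1000 LE?T → r3=0x34
[7] flags=0000 → (cmp)
[8] flags=0000 CS?F → skip
[9] flags=0000 CC?T → r2=0xd2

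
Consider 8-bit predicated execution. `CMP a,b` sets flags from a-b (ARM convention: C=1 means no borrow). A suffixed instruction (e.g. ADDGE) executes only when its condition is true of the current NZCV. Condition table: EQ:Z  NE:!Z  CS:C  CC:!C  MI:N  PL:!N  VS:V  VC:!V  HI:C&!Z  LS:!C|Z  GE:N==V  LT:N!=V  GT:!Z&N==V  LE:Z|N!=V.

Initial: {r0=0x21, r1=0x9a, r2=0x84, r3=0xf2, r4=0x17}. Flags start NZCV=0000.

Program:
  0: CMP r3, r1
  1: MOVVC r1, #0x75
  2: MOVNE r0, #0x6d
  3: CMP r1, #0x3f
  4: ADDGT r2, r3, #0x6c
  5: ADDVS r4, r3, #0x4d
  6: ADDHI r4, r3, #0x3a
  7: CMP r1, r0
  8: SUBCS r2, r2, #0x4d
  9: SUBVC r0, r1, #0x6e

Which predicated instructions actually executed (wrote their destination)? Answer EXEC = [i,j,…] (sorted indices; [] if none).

0: ✓ CMP  NZCV=0010
1: ✓ MOVVC  r1←0x75
2: ✓ MOVNE  r0←0x6d
3: ✓ CMP  NZCV=0010
4: ✓ ADDGT  r2←0x5e
5: · ADDVS
6: ✓ ADDHI  r4←0x2c
7: ✓ CMP  NZCV=0010
8: ✓ SUBCS  r2←0x11
9: ✓ SUBVC  r0←0x07

EXEC = [1,2,4,6,8,9]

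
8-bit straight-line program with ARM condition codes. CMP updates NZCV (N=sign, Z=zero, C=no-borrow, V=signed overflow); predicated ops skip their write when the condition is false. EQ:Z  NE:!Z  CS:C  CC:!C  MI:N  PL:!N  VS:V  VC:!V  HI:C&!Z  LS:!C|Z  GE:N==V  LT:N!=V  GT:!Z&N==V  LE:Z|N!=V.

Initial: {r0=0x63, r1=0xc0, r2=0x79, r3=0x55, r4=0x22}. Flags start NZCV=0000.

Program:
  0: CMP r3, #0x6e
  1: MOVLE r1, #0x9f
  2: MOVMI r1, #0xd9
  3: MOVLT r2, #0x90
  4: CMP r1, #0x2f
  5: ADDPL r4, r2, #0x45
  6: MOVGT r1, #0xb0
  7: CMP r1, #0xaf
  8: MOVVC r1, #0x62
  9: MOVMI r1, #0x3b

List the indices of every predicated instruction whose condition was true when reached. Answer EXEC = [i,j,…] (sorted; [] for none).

[0] flags=1000 → (cmp)
[1] flags=1000 LE?T → r1=0x9f
[2] flags=1000 MI?T → r1=0xd9
[3] flags=1000 LT?T → r2=0x90
[4] flags=1010 → (cmp)
[5] flags=1010 PL?F → skip
[6] flags=1010 GT?F → skip
[7] flags=0010 → (cmp)
[8] flags=0010 VC?T → r1=0x62
[9] flags=0010 MI?F → skip

EXEC = [1,2,3,8]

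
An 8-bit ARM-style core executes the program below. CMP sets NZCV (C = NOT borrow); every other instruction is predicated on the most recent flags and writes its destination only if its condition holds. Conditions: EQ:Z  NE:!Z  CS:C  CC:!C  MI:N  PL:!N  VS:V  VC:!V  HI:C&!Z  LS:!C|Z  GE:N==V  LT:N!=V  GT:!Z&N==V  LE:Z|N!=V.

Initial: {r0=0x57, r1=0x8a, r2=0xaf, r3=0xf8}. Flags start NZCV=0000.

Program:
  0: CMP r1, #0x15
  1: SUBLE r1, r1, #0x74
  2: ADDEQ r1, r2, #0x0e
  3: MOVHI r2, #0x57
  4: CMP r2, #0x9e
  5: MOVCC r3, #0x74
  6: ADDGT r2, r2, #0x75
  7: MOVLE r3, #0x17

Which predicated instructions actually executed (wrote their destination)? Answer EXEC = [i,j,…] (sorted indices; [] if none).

EXEC = [1,3,5,6]

[0] flags=0011 → (cmp)
[1] flags=0011 LE?T → r1=0x16
[2] flags=0011 EQ?F → skip
[3] flags=0011 HI?T → r2=0x57
[4] flags=1001 → (cmp)
[5] flags=1001 CC?T → r3=0x74
[6] flags=1001 GT?T → r2=0xcc
[7] flags=1001 LE?F → skip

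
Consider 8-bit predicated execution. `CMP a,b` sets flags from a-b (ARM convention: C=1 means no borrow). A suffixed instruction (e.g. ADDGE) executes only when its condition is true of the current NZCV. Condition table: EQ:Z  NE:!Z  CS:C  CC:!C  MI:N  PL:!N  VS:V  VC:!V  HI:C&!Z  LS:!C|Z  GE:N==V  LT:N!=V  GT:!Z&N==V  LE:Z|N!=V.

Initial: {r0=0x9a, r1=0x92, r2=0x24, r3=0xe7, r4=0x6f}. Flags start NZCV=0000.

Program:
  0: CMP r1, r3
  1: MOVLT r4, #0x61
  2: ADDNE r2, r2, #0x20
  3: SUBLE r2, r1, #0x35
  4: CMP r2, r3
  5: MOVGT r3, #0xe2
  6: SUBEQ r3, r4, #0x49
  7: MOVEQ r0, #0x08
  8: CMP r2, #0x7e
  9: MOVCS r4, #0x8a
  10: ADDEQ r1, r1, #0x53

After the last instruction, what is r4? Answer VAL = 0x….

0: ✓ CMP  NZCV=1000
1: ✓ MOVLT  r4←0x61
2: ✓ ADDNE  r2←0x44
3: ✓ SUBLE  r2←0x5d
4: ✓ CMP  NZCV=0000
5: ✓ MOVGT  r3←0xe2
6: · SUBEQ
7: · MOVEQ
8: ✓ CMP  NZCV=1000
9: · MOVCS
10: · ADDEQ

VAL = 0x61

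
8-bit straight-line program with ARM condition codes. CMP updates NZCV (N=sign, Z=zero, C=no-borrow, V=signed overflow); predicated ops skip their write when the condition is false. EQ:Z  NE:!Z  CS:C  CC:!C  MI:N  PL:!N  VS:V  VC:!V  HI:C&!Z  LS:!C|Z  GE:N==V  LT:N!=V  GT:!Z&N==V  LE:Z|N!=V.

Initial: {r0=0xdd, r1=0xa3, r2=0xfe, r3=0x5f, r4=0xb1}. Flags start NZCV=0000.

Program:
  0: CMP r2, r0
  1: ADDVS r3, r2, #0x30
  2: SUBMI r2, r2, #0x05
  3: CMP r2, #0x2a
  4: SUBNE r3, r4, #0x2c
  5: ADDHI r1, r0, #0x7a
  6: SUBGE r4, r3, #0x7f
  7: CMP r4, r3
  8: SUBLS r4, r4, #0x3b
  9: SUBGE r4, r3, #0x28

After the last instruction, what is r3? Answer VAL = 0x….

VAL = 0x85

0: ✓ CMP  NZCV=0010
1: · ADDVS
2: · SUBMI
3: ✓ CMP  NZCV=1010
4: ✓ SUBNE  r3←0x85
5: ✓ ADDHI  r1←0x57
6: · SUBGE
7: ✓ CMP  NZCV=0010
8: · SUBLS
9: ✓ SUBGE  r4←0x5d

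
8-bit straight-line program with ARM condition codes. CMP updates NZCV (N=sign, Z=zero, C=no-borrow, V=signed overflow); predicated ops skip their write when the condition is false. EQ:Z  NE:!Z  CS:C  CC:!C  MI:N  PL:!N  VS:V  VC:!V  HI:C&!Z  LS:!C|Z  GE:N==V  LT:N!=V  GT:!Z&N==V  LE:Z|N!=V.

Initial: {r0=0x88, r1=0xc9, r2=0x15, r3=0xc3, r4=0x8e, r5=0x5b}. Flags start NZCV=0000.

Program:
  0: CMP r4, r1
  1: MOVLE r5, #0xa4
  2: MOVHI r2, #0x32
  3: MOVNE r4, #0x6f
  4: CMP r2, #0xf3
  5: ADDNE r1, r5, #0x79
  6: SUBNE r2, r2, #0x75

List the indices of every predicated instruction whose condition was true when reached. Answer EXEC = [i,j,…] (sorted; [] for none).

[0] flags=1000 → (cmp)
[1] flags=1000 LE?T → r5=0xa4
[2] flags=1000 HI?F → skip
[3] flags=1000 NE?T → r4=0x6f
[4] flags=0000 → (cmp)
[5] flags=0000 NE?T → r1=0x1d
[6] flags=0000 NE?T → r2=0xa0

EXEC = [1,3,5,6]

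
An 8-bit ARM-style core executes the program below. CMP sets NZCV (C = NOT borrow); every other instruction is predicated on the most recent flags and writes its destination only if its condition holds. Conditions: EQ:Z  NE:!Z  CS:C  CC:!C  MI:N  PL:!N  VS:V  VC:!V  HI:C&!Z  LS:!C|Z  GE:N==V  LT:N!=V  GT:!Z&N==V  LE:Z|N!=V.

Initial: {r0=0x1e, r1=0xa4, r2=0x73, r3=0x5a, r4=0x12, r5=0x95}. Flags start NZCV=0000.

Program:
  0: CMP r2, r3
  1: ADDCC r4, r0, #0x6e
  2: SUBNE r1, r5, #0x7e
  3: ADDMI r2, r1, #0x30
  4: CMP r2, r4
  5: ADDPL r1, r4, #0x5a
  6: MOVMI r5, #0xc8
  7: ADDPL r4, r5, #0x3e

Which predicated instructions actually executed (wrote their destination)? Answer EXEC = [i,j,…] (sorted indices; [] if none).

EXEC = [2,5,7]

0: ✓ CMP  NZCV=0010
1: · ADDCC
2: ✓ SUBNE  r1←0x17
3: · ADDMI
4: ✓ CMP  NZCV=0010
5: ✓ ADDPL  r1←0x6c
6: · MOVMI
7: ✓ ADDPL  r4←0xd3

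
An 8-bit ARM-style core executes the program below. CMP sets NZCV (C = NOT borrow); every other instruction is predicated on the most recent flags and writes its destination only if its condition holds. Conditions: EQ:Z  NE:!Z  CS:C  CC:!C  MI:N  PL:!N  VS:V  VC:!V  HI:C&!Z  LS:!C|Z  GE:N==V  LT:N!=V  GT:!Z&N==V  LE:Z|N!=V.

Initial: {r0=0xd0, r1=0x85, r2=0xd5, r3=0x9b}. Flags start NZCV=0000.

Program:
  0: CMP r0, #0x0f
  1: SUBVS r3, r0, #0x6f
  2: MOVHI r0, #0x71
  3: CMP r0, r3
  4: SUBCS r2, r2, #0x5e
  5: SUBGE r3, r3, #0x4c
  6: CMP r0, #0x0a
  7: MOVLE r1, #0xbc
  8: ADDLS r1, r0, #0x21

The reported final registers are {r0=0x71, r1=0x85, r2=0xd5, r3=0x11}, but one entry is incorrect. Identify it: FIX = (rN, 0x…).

0: ✓ CMP  NZCV=1010
1: · SUBVS
2: ✓ MOVHI  r0←0x71
3: ✓ CMP  NZCV=1001
4: · SUBCS
5: ✓ SUBGE  r3←0x4f
6: ✓ CMP  NZCV=0010
7: · MOVLE
8: · ADDLS

FIX = (r3, 0x4f)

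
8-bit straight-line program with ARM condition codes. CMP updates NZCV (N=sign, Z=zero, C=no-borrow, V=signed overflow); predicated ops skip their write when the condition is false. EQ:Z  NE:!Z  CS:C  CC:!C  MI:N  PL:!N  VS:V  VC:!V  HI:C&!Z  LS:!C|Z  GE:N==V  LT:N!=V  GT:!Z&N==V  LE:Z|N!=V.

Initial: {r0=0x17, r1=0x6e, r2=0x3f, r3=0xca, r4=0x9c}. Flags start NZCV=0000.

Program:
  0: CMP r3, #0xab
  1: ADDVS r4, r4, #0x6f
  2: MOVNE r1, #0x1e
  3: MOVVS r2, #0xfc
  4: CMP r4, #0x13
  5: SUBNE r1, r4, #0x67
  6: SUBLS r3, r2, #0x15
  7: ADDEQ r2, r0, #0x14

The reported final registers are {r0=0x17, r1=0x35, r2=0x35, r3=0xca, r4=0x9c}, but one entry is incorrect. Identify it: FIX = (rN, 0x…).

FIX = (r2, 0x3f)

0: ✓ CMP  NZCV=0010
1: · ADDVS
2: ✓ MOVNE  r1←0x1e
3: · MOVVS
4: ✓ CMP  NZCV=1010
5: ✓ SUBNE  r1←0x35
6: · SUBLS
7: · ADDEQ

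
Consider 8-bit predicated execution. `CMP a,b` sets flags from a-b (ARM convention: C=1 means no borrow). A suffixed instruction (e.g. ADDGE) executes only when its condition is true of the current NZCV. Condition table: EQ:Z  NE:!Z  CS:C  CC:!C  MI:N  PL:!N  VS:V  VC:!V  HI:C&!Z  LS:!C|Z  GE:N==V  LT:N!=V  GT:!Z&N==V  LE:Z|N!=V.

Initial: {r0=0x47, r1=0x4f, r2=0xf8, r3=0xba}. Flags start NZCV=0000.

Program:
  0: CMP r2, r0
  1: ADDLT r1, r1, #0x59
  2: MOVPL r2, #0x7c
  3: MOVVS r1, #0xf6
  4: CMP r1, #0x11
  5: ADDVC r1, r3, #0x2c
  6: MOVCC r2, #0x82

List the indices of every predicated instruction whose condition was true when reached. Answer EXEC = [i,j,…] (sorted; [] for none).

0: ✓ CMP  NZCV=1010
1: ✓ ADDLT  r1←0xa8
2: · MOVPL
3: · MOVVS
4: ✓ CMP  NZCV=1010
5: ✓ ADDVC  r1←0xe6
6: · MOVCC

EXEC = [1,5]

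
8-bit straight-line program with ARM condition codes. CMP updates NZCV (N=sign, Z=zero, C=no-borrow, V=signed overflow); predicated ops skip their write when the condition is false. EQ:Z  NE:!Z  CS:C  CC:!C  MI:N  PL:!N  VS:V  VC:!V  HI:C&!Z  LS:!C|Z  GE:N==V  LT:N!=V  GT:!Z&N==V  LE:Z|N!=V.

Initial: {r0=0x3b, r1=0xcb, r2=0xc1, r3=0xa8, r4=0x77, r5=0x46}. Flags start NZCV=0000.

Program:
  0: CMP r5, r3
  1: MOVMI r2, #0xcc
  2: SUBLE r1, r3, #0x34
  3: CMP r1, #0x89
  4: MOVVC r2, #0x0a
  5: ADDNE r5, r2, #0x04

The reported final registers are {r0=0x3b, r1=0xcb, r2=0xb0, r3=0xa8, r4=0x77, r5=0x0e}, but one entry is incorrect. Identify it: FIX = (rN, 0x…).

0: ✓ CMP  NZCV=1001
1: ✓ MOVMI  r2←0xcc
2: · SUBLE
3: ✓ CMP  NZCV=0010
4: ✓ MOVVC  r2←0x0a
5: ✓ ADDNE  r5←0x0e

FIX = (r2, 0x0a)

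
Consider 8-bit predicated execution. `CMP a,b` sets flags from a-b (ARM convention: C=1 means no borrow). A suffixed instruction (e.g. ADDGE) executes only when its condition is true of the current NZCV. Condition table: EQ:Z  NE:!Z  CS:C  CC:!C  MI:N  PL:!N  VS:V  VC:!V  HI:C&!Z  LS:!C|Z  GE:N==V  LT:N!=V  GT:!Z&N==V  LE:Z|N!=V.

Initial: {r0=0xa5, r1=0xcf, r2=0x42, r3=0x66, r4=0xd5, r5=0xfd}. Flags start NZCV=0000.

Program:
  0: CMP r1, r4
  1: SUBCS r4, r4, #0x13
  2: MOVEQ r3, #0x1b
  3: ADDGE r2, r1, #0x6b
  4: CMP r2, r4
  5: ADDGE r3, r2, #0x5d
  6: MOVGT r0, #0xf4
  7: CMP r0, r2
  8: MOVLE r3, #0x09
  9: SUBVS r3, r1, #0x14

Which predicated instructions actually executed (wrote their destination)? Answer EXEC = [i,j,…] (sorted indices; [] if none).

EXEC = [5,6,8]

[0] flags=1000 → (cmp)
[1] flags=1000 CS?F → skip
[2] flags=1000 EQ?F → skip
[3] flags=1000 GE?F → skip
[4] flags=0000 → (cmp)
[5] flags=0000 GE?T → r3=0x9f
[6] flags=0000 GT?T → r0=0xf4
[7] flags=1010 → (cmp)
[8] flags=1010 LE?T → r3=0x09
[9] flags=1010 VS?F → skip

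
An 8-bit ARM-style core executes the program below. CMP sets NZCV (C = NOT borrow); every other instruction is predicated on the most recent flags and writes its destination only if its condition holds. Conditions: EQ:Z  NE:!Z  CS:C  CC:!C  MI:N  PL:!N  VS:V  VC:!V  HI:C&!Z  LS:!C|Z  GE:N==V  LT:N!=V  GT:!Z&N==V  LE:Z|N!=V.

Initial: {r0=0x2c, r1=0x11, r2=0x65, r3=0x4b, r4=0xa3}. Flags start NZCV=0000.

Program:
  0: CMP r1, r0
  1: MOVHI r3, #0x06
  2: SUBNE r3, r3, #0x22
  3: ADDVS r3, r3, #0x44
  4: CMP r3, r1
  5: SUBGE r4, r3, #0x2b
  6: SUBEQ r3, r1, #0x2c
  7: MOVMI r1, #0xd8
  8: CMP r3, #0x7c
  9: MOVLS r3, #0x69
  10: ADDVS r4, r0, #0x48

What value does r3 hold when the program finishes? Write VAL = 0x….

0: ✓ CMP  NZCV=1000
1: · MOVHI
2: ✓ SUBNE  r3←0x29
3: · ADDVS
4: ✓ CMP  NZCV=0010
5: ✓ SUBGE  r4←0xfe
6: · SUBEQ
7: · MOVMI
8: ✓ CMP  NZCV=1000
9: ✓ MOVLS  r3←0x69
10: · ADDVS

VAL = 0x69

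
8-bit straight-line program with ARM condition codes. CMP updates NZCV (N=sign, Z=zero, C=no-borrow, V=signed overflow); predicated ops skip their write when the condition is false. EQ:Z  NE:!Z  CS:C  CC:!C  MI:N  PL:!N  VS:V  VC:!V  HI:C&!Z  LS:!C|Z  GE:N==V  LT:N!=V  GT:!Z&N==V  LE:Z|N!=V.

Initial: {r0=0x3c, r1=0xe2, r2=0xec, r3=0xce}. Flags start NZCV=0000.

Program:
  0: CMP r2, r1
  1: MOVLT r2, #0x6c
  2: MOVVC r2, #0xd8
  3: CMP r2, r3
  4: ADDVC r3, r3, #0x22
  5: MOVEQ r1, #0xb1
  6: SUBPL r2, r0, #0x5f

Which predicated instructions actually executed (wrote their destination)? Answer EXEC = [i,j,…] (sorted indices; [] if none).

0: ✓ CMP  NZCV=0010
1: · MOVLT
2: ✓ MOVVC  r2←0xd8
3: ✓ CMP  NZCV=0010
4: ✓ ADDVC  r3←0xf0
5: · MOVEQ
6: ✓ SUBPL  r2←0xdd

EXEC = [2,4,6]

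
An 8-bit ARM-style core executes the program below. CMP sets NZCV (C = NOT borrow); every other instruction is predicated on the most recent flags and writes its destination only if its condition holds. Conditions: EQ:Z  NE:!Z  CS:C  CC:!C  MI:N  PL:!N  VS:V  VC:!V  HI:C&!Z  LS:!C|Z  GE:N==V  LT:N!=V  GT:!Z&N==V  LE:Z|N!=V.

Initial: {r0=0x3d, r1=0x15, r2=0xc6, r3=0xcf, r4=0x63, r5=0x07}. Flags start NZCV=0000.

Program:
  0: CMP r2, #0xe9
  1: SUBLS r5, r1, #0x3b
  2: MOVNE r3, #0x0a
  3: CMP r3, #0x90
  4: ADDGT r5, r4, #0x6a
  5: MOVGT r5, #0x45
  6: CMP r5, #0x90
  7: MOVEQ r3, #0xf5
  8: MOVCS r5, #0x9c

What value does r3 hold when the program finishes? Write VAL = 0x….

VAL = 0x0a

0: ✓ CMP  NZCV=1000
1: ✓ SUBLS  r5←0xda
2: ✓ MOVNE  r3←0x0a
3: ✓ CMP  NZCV=0000
4: ✓ ADDGT  r5←0xcd
5: ✓ MOVGT  r5←0x45
6: ✓ CMP  NZCV=1001
7: · MOVEQ
8: · MOVCS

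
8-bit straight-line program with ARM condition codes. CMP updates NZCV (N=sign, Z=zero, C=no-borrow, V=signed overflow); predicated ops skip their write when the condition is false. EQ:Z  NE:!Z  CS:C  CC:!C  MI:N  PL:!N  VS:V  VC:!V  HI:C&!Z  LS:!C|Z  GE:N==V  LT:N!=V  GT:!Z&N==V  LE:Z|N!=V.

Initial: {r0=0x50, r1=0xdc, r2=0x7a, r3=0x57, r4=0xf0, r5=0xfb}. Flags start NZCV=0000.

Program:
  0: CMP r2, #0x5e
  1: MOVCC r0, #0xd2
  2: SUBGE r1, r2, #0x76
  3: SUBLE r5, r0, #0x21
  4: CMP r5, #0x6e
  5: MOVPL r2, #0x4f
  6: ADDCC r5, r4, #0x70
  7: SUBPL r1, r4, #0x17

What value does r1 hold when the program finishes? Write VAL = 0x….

VAL = 0x04

0: ✓ CMP  NZCV=0010
1: · MOVCC
2: ✓ SUBGE  r1←0x04
3: · SUBLE
4: ✓ CMP  NZCV=1010
5: · MOVPL
6: · ADDCC
7: · SUBPL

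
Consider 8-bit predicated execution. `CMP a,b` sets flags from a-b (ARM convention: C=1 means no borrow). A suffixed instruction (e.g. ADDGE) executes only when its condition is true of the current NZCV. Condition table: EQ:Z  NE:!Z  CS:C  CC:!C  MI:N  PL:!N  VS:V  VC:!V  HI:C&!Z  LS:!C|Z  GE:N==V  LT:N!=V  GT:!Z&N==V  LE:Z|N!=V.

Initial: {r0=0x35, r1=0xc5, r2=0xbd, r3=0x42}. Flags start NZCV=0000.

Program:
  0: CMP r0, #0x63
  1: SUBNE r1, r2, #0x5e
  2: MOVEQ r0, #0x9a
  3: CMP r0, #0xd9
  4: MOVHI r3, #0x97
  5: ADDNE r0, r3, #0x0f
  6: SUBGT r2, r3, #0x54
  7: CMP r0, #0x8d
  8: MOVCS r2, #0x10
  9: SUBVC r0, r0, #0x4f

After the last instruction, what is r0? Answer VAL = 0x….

VAL = 0x51

0: ✓ CMP  NZCV=1000
1: ✓ SUBNE  r1←0x5f
2: · MOVEQ
3: ✓ CMP  NZCV=0000
4: · MOVHI
5: ✓ ADDNE  r0←0x51
6: ✓ SUBGT  r2←0xee
7: ✓ CMP  NZCV=1001
8: · MOVCS
9: · SUBVC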